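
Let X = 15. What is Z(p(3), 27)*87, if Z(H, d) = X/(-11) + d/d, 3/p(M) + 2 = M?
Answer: -348/11 ≈ -31.636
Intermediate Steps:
p(M) = 3/(-2 + M)
Z(H, d) = -4/11 (Z(H, d) = 15/(-11) + d/d = 15*(-1/11) + 1 = -15/11 + 1 = -4/11)
Z(p(3), 27)*87 = -4/11*87 = -348/11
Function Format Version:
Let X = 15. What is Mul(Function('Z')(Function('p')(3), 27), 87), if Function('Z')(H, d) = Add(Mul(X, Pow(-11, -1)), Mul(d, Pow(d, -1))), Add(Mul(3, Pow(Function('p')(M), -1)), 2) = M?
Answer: Rational(-348, 11) ≈ -31.636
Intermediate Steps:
Function('p')(M) = Mul(3, Pow(Add(-2, M), -1))
Function('Z')(H, d) = Rational(-4, 11) (Function('Z')(H, d) = Add(Mul(15, Pow(-11, -1)), Mul(d, Pow(d, -1))) = Add(Mul(15, Rational(-1, 11)), 1) = Add(Rational(-15, 11), 1) = Rational(-4, 11))
Mul(Function('Z')(Function('p')(3), 27), 87) = Mul(Rational(-4, 11), 87) = Rational(-348, 11)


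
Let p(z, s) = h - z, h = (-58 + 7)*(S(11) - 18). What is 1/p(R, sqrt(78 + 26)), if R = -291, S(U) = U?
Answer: 1/648 ≈ 0.0015432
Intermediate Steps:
h = 357 (h = (-58 + 7)*(11 - 18) = -51*(-7) = 357)
p(z, s) = 357 - z
1/p(R, sqrt(78 + 26)) = 1/(357 - 1*(-291)) = 1/(357 + 291) = 1/648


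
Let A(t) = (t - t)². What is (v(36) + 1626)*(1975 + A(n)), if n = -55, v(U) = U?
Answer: 3282450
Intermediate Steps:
A(t) = 0 (A(t) = 0² = 0)
(v(36) + 1626)*(1975 + A(n)) = (36 + 1626)*(1975 + 0) = 1662*1975 = 3282450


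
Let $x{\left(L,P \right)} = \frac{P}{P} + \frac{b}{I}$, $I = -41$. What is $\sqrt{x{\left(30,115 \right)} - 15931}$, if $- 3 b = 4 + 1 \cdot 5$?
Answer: $\frac{i \sqrt{26778207}}{41} \approx 126.21 i$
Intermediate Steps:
$b = -3$ ($b = - \frac{4 + 1 \cdot 5}{3} = - \frac{4 + 5}{3} = \left(- \frac{1}{3}\right) 9 = -3$)
$x{\left(L,P \right)} = \frac{44}{41}$ ($x{\left(L,P \right)} = \frac{P}{P} - \frac{3}{-41} = 1 - - \frac{3}{41} = 1 + \frac{3}{41} = \frac{44}{41}$)
$\sqrt{x{\left(30,115 \right)} - 15931} = \sqrt{\frac{44}{41} - 15931} = \sqrt{- \frac{653127}{41}} = \frac{i \sqrt{26778207}}{41}$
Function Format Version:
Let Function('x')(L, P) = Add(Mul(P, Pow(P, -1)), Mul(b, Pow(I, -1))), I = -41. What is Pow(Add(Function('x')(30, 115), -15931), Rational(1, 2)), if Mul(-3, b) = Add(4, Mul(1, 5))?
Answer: Mul(Rational(1, 41), I, Pow(26778207, Rational(1, 2))) ≈ Mul(126.21, I)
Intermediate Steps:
b = -3 (b = Mul(Rational(-1, 3), Add(4, Mul(1, 5))) = Mul(Rational(-1, 3), Add(4, 5)) = Mul(Rational(-1, 3), 9) = -3)
Function('x')(L, P) = Rational(44, 41) (Function('x')(L, P) = Add(Mul(P, Pow(P, -1)), Mul(-3, Pow(-41, -1))) = Add(1, Mul(-3, Rational(-1, 41))) = Add(1, Rational(3, 41)) = Rational(44, 41))
Pow(Add(Function('x')(30, 115), -15931), Rational(1, 2)) = Pow(Add(Rational(44, 41), -15931), Rational(1, 2)) = Pow(Rational(-653127, 41), Rational(1, 2)) = Mul(Rational(1, 41), I, Pow(26778207, Rational(1, 2)))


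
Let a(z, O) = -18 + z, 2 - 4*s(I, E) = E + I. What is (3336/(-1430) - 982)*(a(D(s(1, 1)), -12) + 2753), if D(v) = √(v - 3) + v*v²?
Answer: -384977506/143 - 703798*I*√3/715 ≈ -2.6922e+6 - 1704.9*I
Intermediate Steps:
s(I, E) = ½ - E/4 - I/4 (s(I, E) = ½ - (E + I)/4 = ½ + (-E/4 - I/4) = ½ - E/4 - I/4)
D(v) = v³ + √(-3 + v) (D(v) = √(-3 + v) + v³ = v³ + √(-3 + v))
(3336/(-1430) - 982)*(a(D(s(1, 1)), -12) + 2753) = (3336/(-1430) - 982)*((-18 + ((½ - ¼*1 - ¼*1)³ + √(-3 + (½ - ¼*1 - ¼*1)))) + 2753) = (3336*(-1/1430) - 982)*((-18 + ((½ - ¼ - ¼)³ + √(-3 + (½ - ¼ - ¼)))) + 2753) = (-1668/715 - 982)*((-18 + (0³ + √(-3 + 0))) + 2753) = -703798*((-18 + (0 + √(-3))) + 2753)/715 = -703798*((-18 + (0 + I*√3)) + 2753)/715 = -703798*((-18 + I*√3) + 2753)/715 = -703798*(2735 + I*√3)/715 = -384977506/143 - 703798*I*√3/715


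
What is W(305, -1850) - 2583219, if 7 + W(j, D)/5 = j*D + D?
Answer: -5413754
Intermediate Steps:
W(j, D) = -35 + 5*D + 5*D*j (W(j, D) = -35 + 5*(j*D + D) = -35 + 5*(D*j + D) = -35 + 5*(D + D*j) = -35 + (5*D + 5*D*j) = -35 + 5*D + 5*D*j)
W(305, -1850) - 2583219 = (-35 + 5*(-1850) + 5*(-1850)*305) - 2583219 = (-35 - 9250 - 2821250) - 2583219 = -2830535 - 2583219 = -5413754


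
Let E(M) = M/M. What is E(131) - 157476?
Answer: -157475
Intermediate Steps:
E(M) = 1
E(131) - 157476 = 1 - 157476 = -157475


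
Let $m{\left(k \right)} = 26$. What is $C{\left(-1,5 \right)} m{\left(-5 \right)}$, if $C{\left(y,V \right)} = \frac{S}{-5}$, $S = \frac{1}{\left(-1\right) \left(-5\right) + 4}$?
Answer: $- \frac{26}{45} \approx -0.57778$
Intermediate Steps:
$S = \frac{1}{9}$ ($S = \frac{1}{5 + 4} = \frac{1}{9} \approx 0.11111$)
$C{\left(y,V \right)} = - \frac{1}{45}$ ($C{\left(y,V \right)} = \frac{1}{9 \left(-5\right)} = \frac{1}{9} \left(- \frac{1}{5}\right) = - \frac{1}{45}$)
$C{\left(-1,5 \right)} m{\left(-5 \right)} = \left(- \frac{1}{45}\right) 26 = - \frac{26}{45}$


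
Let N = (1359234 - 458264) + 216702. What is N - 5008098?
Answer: -3890426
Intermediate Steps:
N = 1117672 (N = 900970 + 216702 = 1117672)
N - 5008098 = 1117672 - 5008098 = -3890426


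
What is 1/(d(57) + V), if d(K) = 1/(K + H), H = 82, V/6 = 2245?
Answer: 139/1872331 ≈ 7.4239e-5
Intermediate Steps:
V = 13470 (V = 6*2245 = 13470)
d(K) = 1/(82 + K) (d(K) = 1/(K + 82) = 1/(82 + K))
1/(d(57) + V) = 1/(1/(82 + 57) + 13470) = 1/(1/139 + 13470) = 1/(1872331/139) = 139/1872331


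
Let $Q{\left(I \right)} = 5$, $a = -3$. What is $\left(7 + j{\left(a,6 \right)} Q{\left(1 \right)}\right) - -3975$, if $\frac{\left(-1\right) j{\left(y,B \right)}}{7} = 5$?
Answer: $3807$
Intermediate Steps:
$j{\left(y,B \right)} = -35$ ($j{\left(y,B \right)} = \left(-7\right) 5 = -35$)
$\left(7 + j{\left(a,6 \right)} Q{\left(1 \right)}\right) - -3975 = \left(7 - 175\right) - -3975 = \left(7 - 175\right) + 3975 = -168 + 3975 = 3807$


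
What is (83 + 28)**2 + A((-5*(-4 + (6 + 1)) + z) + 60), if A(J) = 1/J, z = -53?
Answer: 98567/8 ≈ 12321.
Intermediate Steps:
(83 + 28)**2 + A((-5*(-4 + (6 + 1)) + z) + 60) = (83 + 28)**2 + 1/((-5*(-4 + (6 + 1)) - 53) + 60) = 111**2 + 1/((-5*(-4 + 7) - 53) + 60) = 12321 + 1/((-5*3 - 53) + 60) = 12321 + 1/((-15 - 53) + 60) = 12321 + 1/(-68 + 60) = 12321 + 1/(-8) = 12321 - 1/8 = 98567/8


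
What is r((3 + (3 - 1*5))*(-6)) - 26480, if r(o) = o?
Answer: -26486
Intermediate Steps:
r((3 + (3 - 1*5))*(-6)) - 26480 = (3 + (3 - 1*5))*(-6) - 26480 = (3 + (3 - 5))*(-6) - 26480 = (3 - 2)*(-6) - 26480 = 1*(-6) - 26480 = -6 - 26480 = -26486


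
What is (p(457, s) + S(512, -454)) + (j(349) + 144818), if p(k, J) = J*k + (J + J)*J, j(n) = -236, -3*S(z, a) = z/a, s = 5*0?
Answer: 98460598/681 ≈ 1.4458e+5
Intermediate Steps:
s = 0
S(z, a) = -z/(3*a)
p(k, J) = 2*J**2 + J*k (p(k, J) = J*k + (2*J)*J = J*k + 2*J**2 = 2*J**2 + J*k)
(p(457, s) + S(512, -454)) + (j(349) + 144818) = (0*(457 + 2*0) - 1/3*512/(-454)) + (-236 + 144818) = (0*(457 + 0) - 1/3*512*(-1/454)) + 144582 = (0*457 + 256/681) + 144582 = (0 + 256/681) + 144582 = 256/681 + 144582 = 98460598/681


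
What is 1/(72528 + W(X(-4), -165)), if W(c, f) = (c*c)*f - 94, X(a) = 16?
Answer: 1/30194 ≈ 3.3119e-5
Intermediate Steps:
W(c, f) = -94 + f*c² (W(c, f) = c²*f - 94 = f*c² - 94 = -94 + f*c²)
1/(72528 + W(X(-4), -165)) = 1/(72528 + (-94 - 165*16²)) = 1/(72528 + (-94 - 165*256)) = 1/(72528 + (-94 - 42240)) = 1/(72528 - 42334) = 1/30194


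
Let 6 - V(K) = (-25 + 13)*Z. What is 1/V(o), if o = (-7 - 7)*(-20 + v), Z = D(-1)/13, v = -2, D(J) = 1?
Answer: 13/90 ≈ 0.14444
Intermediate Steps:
Z = 1/13 ≈ 0.076923
o = 308 (o = (-7 - 7)*(-20 - 2) = -14*(-22) = 308)
V(K) = 90/13 (V(K) = 6 - (-25 + 13)/13 = 6 - (-12)/13 = 6 - 1*(-12/13) = 6 + 12/13 = 90/13)
1/V(o) = 1/(90/13) = 13/90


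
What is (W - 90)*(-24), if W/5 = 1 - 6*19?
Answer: 15720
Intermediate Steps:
W = -565 (W = 5*(1 - 6*19) = 5*(1 - 1*114) = 5*(1 - 114) = 5*(-113) = -565)
(W - 90)*(-24) = (-565 - 90)*(-24) = -655*(-24) = 15720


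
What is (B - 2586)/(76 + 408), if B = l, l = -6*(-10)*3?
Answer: -1203/242 ≈ -4.9711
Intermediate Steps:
l = 180 (l = 60*3 = 180)
B = 180
(B - 2586)/(76 + 408) = (180 - 2586)/(76 + 408) = -2406/484 = -2406*1/484 = -1203/242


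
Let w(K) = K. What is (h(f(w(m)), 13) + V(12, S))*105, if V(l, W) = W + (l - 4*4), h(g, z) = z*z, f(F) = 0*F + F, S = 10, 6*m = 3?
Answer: 18375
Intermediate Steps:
m = ½ (m = (⅙)*3 = ½ ≈ 0.50000)
f(F) = F (f(F) = 0 + F = F)
h(g, z) = z²
V(l, W) = -16 + W + l (V(l, W) = W + (l - 16) = W + (-16 + l) = -16 + W + l)
(h(f(w(m)), 13) + V(12, S))*105 = (13² + (-16 + 10 + 12))*105 = (169 + 6)*105 = 175*105 = 18375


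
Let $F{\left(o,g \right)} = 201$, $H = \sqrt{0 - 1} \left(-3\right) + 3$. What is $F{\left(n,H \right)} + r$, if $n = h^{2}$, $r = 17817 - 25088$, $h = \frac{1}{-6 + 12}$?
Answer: $-7070$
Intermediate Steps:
$h = \frac{1}{6} \approx 0.16667$
$r = -7271$
$H = 3 - 3 i$ ($H = \sqrt{-1} \left(-3\right) + 3 = i \left(-3\right) + 3 = - 3 i + 3 = 3 - 3 i \approx 3.0 - 3.0 i$)
$n = \frac{1}{36}$ ($n = \left(\frac{1}{6}\right)^{2} = \frac{1}{36} \approx 0.027778$)
$F{\left(n,H \right)} + r = 201 - 7271 = -7070$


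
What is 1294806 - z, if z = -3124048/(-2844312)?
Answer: 460353639928/355539 ≈ 1.2948e+6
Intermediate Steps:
z = 390506/355539 (z = -3124048*(-1/2844312) = 390506/355539 ≈ 1.0983)
1294806 - z = 1294806 - 1*390506/355539 = 1294806 - 390506/355539 = 460353639928/355539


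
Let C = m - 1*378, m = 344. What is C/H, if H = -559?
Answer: 34/559 ≈ 0.060823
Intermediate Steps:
C = -34 (C = 344 - 1*378 = 344 - 378 = -34)
C/H = -34/(-559) = -34*(-1/559) = 34/559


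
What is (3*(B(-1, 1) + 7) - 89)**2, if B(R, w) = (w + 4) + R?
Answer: 3136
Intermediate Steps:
B(R, w) = 4 + R + w (B(R, w) = (4 + w) + R = 4 + R + w)
(3*(B(-1, 1) + 7) - 89)**2 = (3*((4 - 1 + 1) + 7) - 89)**2 = (3*(4 + 7) - 89)**2 = (3*11 - 89)**2 = (33 - 89)**2 = (-56)**2 = 3136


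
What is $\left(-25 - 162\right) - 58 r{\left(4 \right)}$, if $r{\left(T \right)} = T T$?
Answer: $-1115$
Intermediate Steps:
$r{\left(T \right)} = T^{2}$
$\left(-25 - 162\right) - 58 r{\left(4 \right)} = \left(-25 - 162\right) - 58 \cdot 4^{2} = \left(-25 - 162\right) - 58 \cdot 16 = -187 - 928 = -1115$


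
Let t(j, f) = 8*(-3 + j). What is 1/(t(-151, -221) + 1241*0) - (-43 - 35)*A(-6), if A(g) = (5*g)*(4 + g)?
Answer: 5765759/1232 ≈ 4680.0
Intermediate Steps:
t(j, f) = -24 + 8*j
A(g) = 5*g*(4 + g)
1/(t(-151, -221) + 1241*0) - (-43 - 35)*A(-6) = 1/((-24 + 8*(-151)) + 1241*0) - (-43 - 35)*5*(-6)*(4 - 6) = 1/((-24 - 1208) + 0) - (-78)*5*(-6)*(-2) = 1/(-1232 + 0) - (-78)*60 = 1/(-1232) - 1*(-4680) = -1/1232 + 4680 = 5765759/1232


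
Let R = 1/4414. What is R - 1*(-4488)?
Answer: 19810033/4414 ≈ 4488.0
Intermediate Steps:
R = 1/4414 ≈ 0.00022655
R - 1*(-4488) = 1/4414 - 1*(-4488) = 1/4414 + 4488 = 19810033/4414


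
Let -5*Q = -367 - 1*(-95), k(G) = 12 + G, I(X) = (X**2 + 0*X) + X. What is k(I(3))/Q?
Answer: 15/34 ≈ 0.44118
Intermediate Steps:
I(X) = X + X**2 (I(X) = (X**2 + 0) + X = X**2 + X = X + X**2)
Q = 272/5 (Q = -(-367 - 1*(-95))/5 = -(-367 + 95)/5 = -1/5*(-272) = 272/5 ≈ 54.400)
k(I(3))/Q = (12 + 3*(1 + 3))/(272/5) = (12 + 3*4)*(5/272) = (12 + 12)*(5/272) = 24*(5/272) = 15/34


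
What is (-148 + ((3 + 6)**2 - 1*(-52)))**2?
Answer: 225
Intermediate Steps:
(-148 + ((3 + 6)**2 - 1*(-52)))**2 = (-148 + (9**2 + 52))**2 = (-148 + (81 + 52))**2 = (-148 + 133)**2 = (-15)**2 = 225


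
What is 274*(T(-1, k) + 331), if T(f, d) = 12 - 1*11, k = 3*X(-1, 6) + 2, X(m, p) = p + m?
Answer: 90968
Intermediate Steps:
X(m, p) = m + p
k = 17 (k = 3*(-1 + 6) + 2 = 3*5 + 2 = 15 + 2 = 17)
T(f, d) = 1 (T(f, d) = 12 - 11 = 1)
274*(T(-1, k) + 331) = 274*(1 + 331) = 274*332 = 90968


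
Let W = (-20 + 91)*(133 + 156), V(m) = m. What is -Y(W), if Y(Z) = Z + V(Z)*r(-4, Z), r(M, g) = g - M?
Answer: -421131956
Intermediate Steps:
W = 20519 (W = 71*289 = 20519)
Y(Z) = Z + Z*(4 + Z) (Y(Z) = Z + Z*(Z - 1*(-4)) = Z + Z*(Z + 4) = Z + Z*(4 + Z))
-Y(W) = -20519*(5 + 20519) = -20519*20524 = -1*421131956 = -421131956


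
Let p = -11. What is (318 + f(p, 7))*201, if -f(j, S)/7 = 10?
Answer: 49848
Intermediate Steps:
f(j, S) = -70 (f(j, S) = -7*10 = -70)
(318 + f(p, 7))*201 = (318 - 70)*201 = 248*201 = 49848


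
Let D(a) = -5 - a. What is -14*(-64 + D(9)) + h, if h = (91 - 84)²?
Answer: 1141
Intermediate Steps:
h = 49 (h = 7² = 49)
-14*(-64 + D(9)) + h = -14*(-64 + (-5 - 1*9)) + 49 = -14*(-64 + (-5 - 9)) + 49 = -14*(-64 - 14) + 49 = -14*(-78) + 49 = 1092 + 49 = 1141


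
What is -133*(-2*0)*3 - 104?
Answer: -104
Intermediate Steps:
-133*(-2*0)*3 - 104 = -0*3 - 104 = -133*0 - 104 = 0 - 104 = -104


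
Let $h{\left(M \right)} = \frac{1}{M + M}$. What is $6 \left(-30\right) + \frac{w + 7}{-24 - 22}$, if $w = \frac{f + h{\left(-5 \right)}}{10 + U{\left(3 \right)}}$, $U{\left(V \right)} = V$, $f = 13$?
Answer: $- \frac{1077439}{5980} \approx -180.17$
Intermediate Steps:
$h{\left(M \right)} = \frac{1}{2 M}$
$w = \frac{129}{130}$ ($w = \frac{13 + \frac{1}{2 \left(-5\right)}}{10 + 3} = \frac{13 + \frac{1}{2} \left(- \frac{1}{5}\right)}{13} = \left(13 - \frac{1}{10}\right) \frac{1}{13} = \frac{129}{10} \cdot \frac{1}{13} = \frac{129}{130} \approx 0.99231$)
$6 \left(-30\right) + \frac{w + 7}{-24 - 22} = 6 \left(-30\right) + \frac{\frac{129}{130} + 7}{-24 - 22} = -180 + \frac{1039}{130 \left(-46\right)} = -180 + \frac{1039}{130} \left(- \frac{1}{46}\right) = -180 - \frac{1039}{5980} = - \frac{1077439}{5980}$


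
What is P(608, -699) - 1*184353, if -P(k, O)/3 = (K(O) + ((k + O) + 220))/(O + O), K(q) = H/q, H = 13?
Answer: -30024974972/162867 ≈ -1.8435e+5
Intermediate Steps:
K(q) = 13/q
P(k, O) = -3*(220 + O + k + 13/O)/(2*O) (P(k, O) = -3*(13/O + ((k + O) + 220))/(O + O) = -3*(13/O + ((O + k) + 220))/(2*O) = -3*(13/O + (220 + O + k))*1/(2*O) = -3*(220 + O + k + 13/O)*1/(2*O) = -3*(220 + O + k + 13/O)/(2*O))
P(608, -699) - 1*184353 = (3/2)*(-13 - 1*(-699)*(220 - 699 + 608))/(-699)**2 - 1*184353 = (3/2)*(1/488601)*(-13 - 1*(-699)*129) - 184353 = (3/2)*(1/488601)*(-13 + 90171) - 184353 = (3/2)*(1/488601)*90158 - 184353 = 45079/162867 - 184353 = -30024974972/162867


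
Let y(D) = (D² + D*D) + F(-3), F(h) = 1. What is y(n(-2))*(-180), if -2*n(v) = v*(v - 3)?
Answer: -9180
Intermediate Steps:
n(v) = -v*(-3 + v)/2 (n(v) = -v*(v - 3)/2 = -v*(-3 + v)/2)
y(D) = 1 + 2*D² (y(D) = (D² + D*D) + 1 = (D² + D²) + 1 = 2*D² + 1 = 1 + 2*D²)
y(n(-2))*(-180) = (1 + 2*((½)*(-2)*(3 - 1*(-2)))²)*(-180) = (1 + 2*((½)*(-2)*(3 + 2))²)*(-180) = (1 + 2*((½)*(-2)*5)²)*(-180) = (1 + 2*(-5)²)*(-180) = (1 + 2*25)*(-180) = (1 + 50)*(-180) = 51*(-180) = -9180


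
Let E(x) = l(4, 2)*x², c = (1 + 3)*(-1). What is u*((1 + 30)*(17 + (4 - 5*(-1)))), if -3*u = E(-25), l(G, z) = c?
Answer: 2015000/3 ≈ 6.7167e+5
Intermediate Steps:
c = -4 (c = 4*(-1) = -4)
l(G, z) = -4
E(x) = -4*x²
u = 2500/3 (u = -(-4)*(-25)²/3 = -(-4)*625/3 = -⅓*(-2500) = 2500/3 ≈ 833.33)
u*((1 + 30)*(17 + (4 - 5*(-1)))) = 2500*((1 + 30)*(17 + (4 - 5*(-1))))/3 = 2500*(31*(17 + (4 + 5)))/3 = 2500*(31*(17 + 9))/3 = 2500*(31*26)/3 = (2500/3)*806 = 2015000/3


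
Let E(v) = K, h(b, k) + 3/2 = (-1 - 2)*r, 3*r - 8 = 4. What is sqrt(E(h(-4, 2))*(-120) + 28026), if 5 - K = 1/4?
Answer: 8*sqrt(429) ≈ 165.70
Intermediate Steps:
r = 4 (r = 8/3 + (1/3)*4 = 8/3 + 4/3 = 4)
h(b, k) = -27/2 (h(b, k) = -3/2 + (-1 - 2)*4 = -3/2 - 3*4 = -3/2 - 12 = -27/2)
K = 19/4 (K = 5 - 1/4 = 19/4 ≈ 4.7500)
E(v) = 19/4
sqrt(E(h(-4, 2))*(-120) + 28026) = sqrt((19/4)*(-120) + 28026) = sqrt(-570 + 28026) = sqrt(27456) = 8*sqrt(429)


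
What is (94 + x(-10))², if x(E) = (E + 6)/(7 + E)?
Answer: 81796/9 ≈ 9088.4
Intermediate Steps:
x(E) = (6 + E)/(7 + E)
(94 + x(-10))² = (94 + (6 - 10)/(7 - 10))² = (94 - 4/(-3))² = (94 - ⅓*(-4))² = (94 + 4/3)² = (286/3)² = 81796/9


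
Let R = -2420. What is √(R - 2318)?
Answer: I*√4738 ≈ 68.833*I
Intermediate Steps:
√(R - 2318) = √(-2420 - 2318) = √(-4738) = I*√4738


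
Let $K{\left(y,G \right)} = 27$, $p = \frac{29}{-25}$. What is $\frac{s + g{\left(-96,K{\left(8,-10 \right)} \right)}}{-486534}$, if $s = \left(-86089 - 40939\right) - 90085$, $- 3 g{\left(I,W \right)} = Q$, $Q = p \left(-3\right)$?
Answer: $\frac{20717}{46425} \approx 0.44625$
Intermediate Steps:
$p = - \frac{29}{25}$ ($p = 29 \left(- \frac{1}{25}\right) = - \frac{29}{25} \approx -1.16$)
$Q = \frac{87}{25}$ ($Q = \left(- \frac{29}{25}\right) \left(-3\right) = \frac{87}{25} \approx 3.48$)
$g{\left(I,W \right)} = - \frac{29}{25}$ ($g{\left(I,W \right)} = \left(- \frac{1}{3}\right) \frac{87}{25} = - \frac{29}{25}$)
$s = -217113$ ($s = -127028 - 90085 = -217113$)
$\frac{s + g{\left(-96,K{\left(8,-10 \right)} \right)}}{-486534} = \frac{-217113 - \frac{29}{25}}{-486534} = \left(- \frac{5427854}{25}\right) \left(- \frac{1}{486534}\right) = \frac{20717}{46425}$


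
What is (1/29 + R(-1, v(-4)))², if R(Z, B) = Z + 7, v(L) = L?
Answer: 30625/841 ≈ 36.415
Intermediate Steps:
R(Z, B) = 7 + Z
(1/29 + R(-1, v(-4)))² = (1/29 + (7 - 1))² = (1/29 + 6)² = (175/29)² = 30625/841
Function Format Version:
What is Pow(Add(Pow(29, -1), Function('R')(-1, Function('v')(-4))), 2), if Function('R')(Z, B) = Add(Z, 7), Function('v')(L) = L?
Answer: Rational(30625, 841) ≈ 36.415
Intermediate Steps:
Function('R')(Z, B) = Add(7, Z)
Pow(Add(Pow(29, -1), Function('R')(-1, Function('v')(-4))), 2) = Pow(Add(Pow(29, -1), Add(7, -1)), 2) = Pow(Add(Rational(1, 29), 6), 2) = Pow(Rational(175, 29), 2) = Rational(30625, 841)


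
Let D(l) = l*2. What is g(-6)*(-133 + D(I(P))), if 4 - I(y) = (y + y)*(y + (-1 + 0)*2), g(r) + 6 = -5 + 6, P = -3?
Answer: 925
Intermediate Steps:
g(r) = -5 (g(r) = -6 + (-5 + 6) = -6 + 1 = -5)
I(y) = 4 - 2*y*(-2 + y) (I(y) = 4 - (y + y)*(y + (-1 + 0)*2) = 4 - 2*y*(y - 1*2) = 4 - 2*y*(y - 2) = 4 - 2*y*(-2 + y))
D(l) = 2*l
g(-6)*(-133 + D(I(P))) = -5*(-133 + 2*(4 - 2*(-3)**2 + 4*(-3))) = -5*(-133 + 2*(4 - 2*9 - 12)) = -5*(-133 + 2*(4 - 18 - 12)) = -5*(-133 + 2*(-26)) = -5*(-133 - 52) = -5*(-185) = 925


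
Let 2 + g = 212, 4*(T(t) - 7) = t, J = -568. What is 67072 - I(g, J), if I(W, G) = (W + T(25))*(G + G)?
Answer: 320684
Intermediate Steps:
T(t) = 7 + t/4
g = 210 (g = -2 + 212 = 210)
I(W, G) = 2*G*(53/4 + W) (I(W, G) = (W + (7 + (¼)*25))*(G + G) = (W + (7 + 25/4))*(2*G) = (W + 53/4)*(2*G) = (53/4 + W)*(2*G) = 2*G*(53/4 + W))
67072 - I(g, J) = 67072 - (-568)*(53 + 4*210)/2 = 67072 - (-568)*(53 + 840)/2 = 67072 - (-568)*893/2 = 67072 - 1*(-253612) = 67072 + 253612 = 320684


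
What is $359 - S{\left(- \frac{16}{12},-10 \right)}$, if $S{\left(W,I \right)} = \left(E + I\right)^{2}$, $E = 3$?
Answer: $310$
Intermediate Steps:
$S{\left(W,I \right)} = \left(3 + I\right)^{2}$
$359 - S{\left(- \frac{16}{12},-10 \right)} = 359 - \left(3 - 10\right)^{2} = 359 - \left(-7\right)^{2} = 359 - 49 = 310$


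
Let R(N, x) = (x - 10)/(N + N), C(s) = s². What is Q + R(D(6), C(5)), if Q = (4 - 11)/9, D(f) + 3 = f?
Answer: 31/18 ≈ 1.7222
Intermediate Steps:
D(f) = -3 + f
Q = -7/9 (Q = (⅑)*(-7) = -7/9 ≈ -0.77778)
R(N, x) = (-10 + x)/(2*N) (R(N, x) = (-10 + x)/((2*N)) = (-10 + x)*(1/(2*N)) = (-10 + x)/(2*N))
Q + R(D(6), C(5)) = -7/9 + (-10 + 5²)/(2*(-3 + 6)) = -7/9 + (½)*(-10 + 25)/3 = -7/9 + (½)*(⅓)*15 = -7/9 + 5/2 = 31/18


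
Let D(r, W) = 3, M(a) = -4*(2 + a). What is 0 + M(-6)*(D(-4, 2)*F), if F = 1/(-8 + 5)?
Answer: -16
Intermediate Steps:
M(a) = -8 - 4*a
F = -⅓ (F = 1/(-3) = -⅓ ≈ -0.33333)
0 + M(-6)*(D(-4, 2)*F) = 0 + (-8 - 4*(-6))*(3*(-⅓)) = 0 + (-8 + 24)*(-1) = 0 + 16*(-1) = 0 - 16 = -16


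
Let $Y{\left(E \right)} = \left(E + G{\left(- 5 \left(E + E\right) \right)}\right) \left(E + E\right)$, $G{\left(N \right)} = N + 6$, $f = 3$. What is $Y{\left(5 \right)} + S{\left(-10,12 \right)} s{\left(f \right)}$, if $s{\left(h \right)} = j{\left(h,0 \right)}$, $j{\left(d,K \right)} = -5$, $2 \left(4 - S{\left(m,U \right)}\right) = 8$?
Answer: $-390$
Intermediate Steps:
$S{\left(m,U \right)} = 0$ ($S{\left(m,U \right)} = 4 - 4 = 0$)
$G{\left(N \right)} = 6 + N$
$s{\left(h \right)} = -5$
$Y{\left(E \right)} = 2 E \left(6 - 9 E\right)$ ($Y{\left(E \right)} = \left(E - \left(-6 + 5 \left(E + E\right)\right)\right) \left(E + E\right) = \left(E - \left(-6 + 5 \cdot 2 E\right)\right) 2 E = \left(E - \left(-6 + 10 E\right)\right) 2 E = \left(6 - 9 E\right) 2 E = 2 E \left(6 - 9 E\right)$)
$Y{\left(5 \right)} + S{\left(-10,12 \right)} s{\left(f \right)} = 6 \cdot 5 \left(2 - 15\right) + 0 \left(-5\right) = 6 \cdot 5 \left(2 - 15\right) + 0 = 6 \cdot 5 \left(-13\right) + 0 = -390 + 0 = -390$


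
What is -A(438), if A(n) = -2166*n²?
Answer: 415534104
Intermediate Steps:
-A(438) = -(-2166)*438² = -(-2166)*191844 = -1*(-415534104) = 415534104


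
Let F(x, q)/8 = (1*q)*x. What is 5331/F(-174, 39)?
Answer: -1777/18096 ≈ -0.098199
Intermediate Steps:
F(x, q) = 8*q*x (F(x, q) = 8*((1*q)*x) = 8*(q*x) = 8*q*x)
5331/F(-174, 39) = 5331/((8*39*(-174))) = 5331/(-54288) = 5331*(-1/54288) = -1777/18096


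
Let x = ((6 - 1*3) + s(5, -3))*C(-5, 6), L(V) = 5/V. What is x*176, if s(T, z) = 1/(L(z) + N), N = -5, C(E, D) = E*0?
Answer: 0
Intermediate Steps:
C(E, D) = 0
s(T, z) = 1/(-5 + 5/z) (s(T, z) = 1/(5/z - 5) = 1/(-5 + 5/z))
x = 0 (x = ((6 - 1*3) - 1*(-3)/(-5 + 5*(-3)))*0 = ((6 - 3) - 1*(-3)/(-5 - 15))*0 = (3 - 1*(-3)/(-20))*0 = (3 - 1*(-3)*(-1/20))*0 = (3 - 3/20)*0 = (57/20)*0 = 0)
x*176 = 0*176 = 0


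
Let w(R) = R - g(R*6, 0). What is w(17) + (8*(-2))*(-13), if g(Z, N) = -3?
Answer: 228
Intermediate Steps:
w(R) = 3 + R (w(R) = R - 1*(-3) = R + 3 = 3 + R)
w(17) + (8*(-2))*(-13) = (3 + 17) + (8*(-2))*(-13) = 20 - 16*(-13) = 20 + 208 = 228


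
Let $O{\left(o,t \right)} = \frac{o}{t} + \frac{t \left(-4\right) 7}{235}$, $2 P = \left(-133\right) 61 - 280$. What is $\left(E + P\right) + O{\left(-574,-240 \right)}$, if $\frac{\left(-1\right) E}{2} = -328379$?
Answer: $\frac{3680621629}{5640} \approx 6.5259 \cdot 10^{5}$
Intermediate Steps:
$E = 656758$ ($E = \left(-2\right) \left(-328379\right) = 656758$)
$P = - \frac{8393}{2}$ ($P = \frac{\left(-133\right) 61 - 280}{2} = \frac{-8113 - 280}{2} = \frac{1}{2} \left(-8393\right) = - \frac{8393}{2} \approx -4196.5$)
$O{\left(o,t \right)} = - \frac{28 t}{235} + \frac{o}{t}$ ($O{\left(o,t \right)} = \frac{o}{t} + - 4 t 7 \cdot \frac{1}{235} = \frac{o}{t} + - 28 t \frac{1}{235} = \frac{o}{t} - \frac{28 t}{235} = - \frac{28 t}{235} + \frac{o}{t}$)
$\left(E + P\right) + O{\left(-574,-240 \right)} = \left(656758 - \frac{8393}{2}\right) - \left(- \frac{1344}{47} + \frac{574}{-240}\right) = \frac{1305123}{2} + \left(\frac{1344}{47} - - \frac{287}{120}\right) = \frac{1305123}{2} + \left(\frac{1344}{47} + \frac{287}{120}\right) = \frac{1305123}{2} + \frac{174769}{5640} = \frac{3680621629}{5640}$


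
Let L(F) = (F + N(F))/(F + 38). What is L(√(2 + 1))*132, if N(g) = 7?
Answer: 3156/131 + 372*√3/131 ≈ 29.010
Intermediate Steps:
L(F) = (7 + F)/(38 + F) (L(F) = (F + 7)/(F + 38) = (7 + F)/(38 + F))
L(√(2 + 1))*132 = ((7 + √(2 + 1))/(38 + √(2 + 1)))*132 = ((7 + √3)/(38 + √3))*132 = 132*(7 + √3)/(38 + √3)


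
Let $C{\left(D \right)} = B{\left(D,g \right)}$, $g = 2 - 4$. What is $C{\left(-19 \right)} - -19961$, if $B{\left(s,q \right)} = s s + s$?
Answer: $20303$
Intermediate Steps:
$g = -2$ ($g = 2 - 4 = -2$)
$B{\left(s,q \right)} = s + s^{2}$ ($B{\left(s,q \right)} = s^{2} + s = s + s^{2}$)
$C{\left(D \right)} = D \left(1 + D\right)$
$C{\left(-19 \right)} - -19961 = - 19 \left(1 - 19\right) - -19961 = \left(-19\right) \left(-18\right) + 19961 = 342 + 19961 = 20303$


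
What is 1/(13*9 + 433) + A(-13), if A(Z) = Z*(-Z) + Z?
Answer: -100099/550 ≈ -182.00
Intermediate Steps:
A(Z) = Z - Z² (A(Z) = -Z² + Z = Z - Z²)
1/(13*9 + 433) + A(-13) = 1/(13*9 + 433) - 13*(1 - 1*(-13)) = 1/(117 + 433) - 13*(1 + 13) = 1/550 - 13*14 = 1/550 - 182 = -100099/550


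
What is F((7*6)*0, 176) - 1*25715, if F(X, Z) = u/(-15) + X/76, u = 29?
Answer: -385754/15 ≈ -25717.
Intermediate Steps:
F(X, Z) = -29/15 + X/76 (F(X, Z) = 29/(-15) + X/76 = 29*(-1/15) + X*(1/76) = -29/15 + X/76)
F((7*6)*0, 176) - 1*25715 = (-29/15 + ((7*6)*0)/76) - 1*25715 = (-29/15 + (42*0)/76) - 25715 = (-29/15 + (1/76)*0) - 25715 = (-29/15 + 0) - 25715 = -29/15 - 25715 = -385754/15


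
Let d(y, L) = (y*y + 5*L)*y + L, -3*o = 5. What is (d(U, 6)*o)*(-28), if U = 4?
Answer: 26600/3 ≈ 8866.7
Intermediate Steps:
o = -5/3 (o = -1/3*5 = -5/3 ≈ -1.6667)
d(y, L) = L + y*(y**2 + 5*L) (d(y, L) = (y**2 + 5*L)*y + L = y*(y**2 + 5*L) + L = L + y*(y**2 + 5*L))
(d(U, 6)*o)*(-28) = ((6 + 4**3 + 5*6*4)*(-5/3))*(-28) = ((6 + 64 + 120)*(-5/3))*(-28) = (190*(-5/3))*(-28) = -950/3*(-28) = 26600/3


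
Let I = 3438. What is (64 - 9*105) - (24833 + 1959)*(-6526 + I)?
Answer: 82732815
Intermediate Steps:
(64 - 9*105) - (24833 + 1959)*(-6526 + I) = (64 - 9*105) - (24833 + 1959)*(-6526 + 3438) = (64 - 945) - 26792*(-3088) = -881 - 1*(-82733696) = -881 + 82733696 = 82732815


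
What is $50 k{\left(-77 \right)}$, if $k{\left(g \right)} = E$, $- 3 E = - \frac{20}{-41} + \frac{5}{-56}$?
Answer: $- \frac{7625}{1148} \approx -6.642$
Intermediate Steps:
$E = - \frac{305}{2296}$ ($E = - \frac{- \frac{20}{-41} + \frac{5}{-56}}{3} = - \frac{\left(-20\right) \left(- \frac{1}{41}\right) + 5 \left(- \frac{1}{56}\right)}{3} = - \frac{\frac{20}{41} - \frac{5}{56}}{3} = \left(- \frac{1}{3}\right) \frac{915}{2296} = - \frac{305}{2296} \approx -0.13284$)
$k{\left(g \right)} = - \frac{305}{2296}$
$50 k{\left(-77 \right)} = 50 \left(- \frac{305}{2296}\right) = - \frac{7625}{1148}$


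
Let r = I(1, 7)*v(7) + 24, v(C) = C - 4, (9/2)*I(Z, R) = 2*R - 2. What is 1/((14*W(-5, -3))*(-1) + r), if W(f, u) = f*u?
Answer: -1/178 ≈ -0.0056180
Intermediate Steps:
I(Z, R) = -4/9 + 4*R/9 (I(Z, R) = 2*(2*R - 2)/9 = 2*(-2 + 2*R)/9 = -4/9 + 4*R/9)
v(C) = -4 + C
r = 32 (r = (-4/9 + (4/9)*7)*(-4 + 7) + 24 = (-4/9 + 28/9)*3 + 24 = (8/3)*3 + 24 = 8 + 24 = 32)
1/((14*W(-5, -3))*(-1) + r) = 1/((14*(-5*(-3)))*(-1) + 32) = 1/((14*15)*(-1) + 32) = 1/(210*(-1) + 32) = 1/(-210 + 32) = 1/(-178) = -1/178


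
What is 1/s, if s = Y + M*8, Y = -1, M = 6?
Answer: 1/47 ≈ 0.021277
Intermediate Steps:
s = 47 (s = -1 + 6*8 = -1 + 48 = 47)
1/s = 1/47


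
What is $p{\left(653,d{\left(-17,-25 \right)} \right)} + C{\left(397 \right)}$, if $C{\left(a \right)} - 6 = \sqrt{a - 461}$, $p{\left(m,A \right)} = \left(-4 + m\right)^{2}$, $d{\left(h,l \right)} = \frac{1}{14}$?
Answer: $421207 + 8 i \approx 4.2121 \cdot 10^{5} + 8.0 i$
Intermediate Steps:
$d{\left(h,l \right)} = \frac{1}{14}$
$C{\left(a \right)} = 6 + \sqrt{-461 + a}$ ($C{\left(a \right)} = 6 + \sqrt{a - 461} = 6 + \sqrt{-461 + a}$)
$p{\left(653,d{\left(-17,-25 \right)} \right)} + C{\left(397 \right)} = \left(-4 + 653\right)^{2} + \left(6 + \sqrt{-461 + 397}\right) = 649^{2} + \left(6 + \sqrt{-64}\right) = 421201 + \left(6 + 8 i\right) = 421207 + 8 i$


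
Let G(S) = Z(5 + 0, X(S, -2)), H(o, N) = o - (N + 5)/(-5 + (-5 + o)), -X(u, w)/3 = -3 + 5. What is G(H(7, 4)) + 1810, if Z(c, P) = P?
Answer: 1804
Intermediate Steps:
X(u, w) = -6 (X(u, w) = -3*(-3 + 5) = -3*2 = -6)
H(o, N) = o - (5 + N)/(-10 + o)
G(S) = -6
G(H(7, 4)) + 1810 = -6 + 1810 = 1804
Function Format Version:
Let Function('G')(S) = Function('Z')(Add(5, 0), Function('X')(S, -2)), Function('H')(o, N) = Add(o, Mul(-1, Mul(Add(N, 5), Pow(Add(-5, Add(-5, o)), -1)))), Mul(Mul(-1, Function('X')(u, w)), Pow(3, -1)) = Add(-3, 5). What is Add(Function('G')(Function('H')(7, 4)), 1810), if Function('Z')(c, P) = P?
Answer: 1804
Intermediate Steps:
Function('X')(u, w) = -6 (Function('X')(u, w) = Mul(-3, Add(-3, 5)) = Mul(-3, 2) = -6)
Function('H')(o, N) = Add(o, Mul(-1, Pow(Add(-10, o), -1), Add(5, N))) (Function('H')(o, N) = Add(o, Mul(-1, Mul(Add(5, N), Pow(Add(-10, o), -1)))) = Add(o, Mul(-1, Mul(Pow(Add(-10, o), -1), Add(5, N)))) = Add(o, Mul(-1, Pow(Add(-10, o), -1), Add(5, N))))
Function('G')(S) = -6
Add(Function('G')(Function('H')(7, 4)), 1810) = Add(-6, 1810) = 1804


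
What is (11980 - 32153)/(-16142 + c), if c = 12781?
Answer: 20173/3361 ≈ 6.0021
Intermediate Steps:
(11980 - 32153)/(-16142 + c) = (11980 - 32153)/(-16142 + 12781) = -20173/(-3361) = -20173*(-1/3361) = 20173/3361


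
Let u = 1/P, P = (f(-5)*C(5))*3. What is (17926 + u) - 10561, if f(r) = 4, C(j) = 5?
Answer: 441901/60 ≈ 7365.0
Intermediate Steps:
P = 60 (P = (4*5)*3 = 20*3 = 60)
u = 1/60 ≈ 0.016667
(17926 + u) - 10561 = (17926 + 1/60) - 10561 = 1075561/60 - 10561 = 441901/60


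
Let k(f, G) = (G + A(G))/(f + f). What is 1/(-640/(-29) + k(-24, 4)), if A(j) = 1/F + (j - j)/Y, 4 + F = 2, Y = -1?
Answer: 2784/61237 ≈ 0.045463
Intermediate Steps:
F = -2 (F = -4 + 2 = -2)
A(j) = -1/2 (A(j) = 1/(-2) + (j - j)/(-1) = 1*(-1/2) + 0*(-1) = -1/2 + 0 = -1/2)
k(f, G) = (-1/2 + G)/(2*f) (k(f, G) = (G - 1/2)/(f + f) = (-1/2 + G)/((2*f)) = (-1/2 + G)*(1/(2*f)) = (-1/2 + G)/(2*f))
1/(-640/(-29) + k(-24, 4)) = 1/(-640/(-29) + (1/4)*(-1 + 2*4)/(-24)) = 1/(-640*(-1/29) + (1/4)*(-1/24)*(-1 + 8)) = 1/(640/29 + (1/4)*(-1/24)*7) = 1/(640/29 - 7/96) = 1/(61237/2784) = 2784/61237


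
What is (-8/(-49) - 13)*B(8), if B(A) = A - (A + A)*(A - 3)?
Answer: 45288/49 ≈ 924.25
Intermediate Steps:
B(A) = A - 2*A*(-3 + A)
(-8/(-49) - 13)*B(8) = (-8/(-49) - 13)*(8*(7 - 2*8)) = (-8*(-1/49) - 13)*(8*(7 - 16)) = (8/49 - 13)*(8*(-9)) = -629/49*(-72) = 45288/49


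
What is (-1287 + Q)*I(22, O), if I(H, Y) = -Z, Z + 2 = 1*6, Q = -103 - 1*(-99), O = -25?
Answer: 5164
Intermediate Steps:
Q = -4 (Q = -103 + 99 = -4)
Z = 4 (Z = -2 + 1*6 = -2 + 6 = 4)
I(H, Y) = -4 (I(H, Y) = -1*4 = -4)
(-1287 + Q)*I(22, O) = (-1287 - 4)*(-4) = -1291*(-4) = 5164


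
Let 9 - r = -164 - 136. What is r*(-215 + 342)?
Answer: 39243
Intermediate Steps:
r = 309 (r = 9 - (-164 - 136) = 9 - 1*(-300) = 9 + 300 = 309)
r*(-215 + 342) = 309*(-215 + 342) = 309*127 = 39243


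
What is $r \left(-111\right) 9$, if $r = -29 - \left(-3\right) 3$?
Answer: $19980$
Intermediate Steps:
$r = -20$ ($r = -29 - -9 = -29 + 9 = -20$)
$r \left(-111\right) 9 = \left(-20\right) \left(-111\right) 9 = 2220 \cdot 9 = 19980$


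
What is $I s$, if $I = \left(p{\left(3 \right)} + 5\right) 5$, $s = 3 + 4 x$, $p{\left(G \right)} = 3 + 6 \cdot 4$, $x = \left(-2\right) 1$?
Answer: $-800$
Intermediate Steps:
$x = -2$
$p{\left(G \right)} = 27$ ($p{\left(G \right)} = 3 + 24 = 27$)
$s = -5$ ($s = 3 + 4 \left(-2\right) = 3 - 8 = -5$)
$I = 160$ ($I = \left(27 + 5\right) 5 = 32 \cdot 5 = 160$)
$I s = 160 \left(-5\right) = -800$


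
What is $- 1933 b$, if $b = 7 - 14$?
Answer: $13531$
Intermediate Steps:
$b = -7$ ($b = 7 - 14 = -7$)
$- 1933 b = \left(-1933\right) \left(-7\right) = 13531$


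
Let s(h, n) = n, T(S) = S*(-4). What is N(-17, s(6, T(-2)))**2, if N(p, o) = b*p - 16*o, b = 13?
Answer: 121801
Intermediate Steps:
T(S) = -4*S
N(p, o) = -16*o + 13*p (N(p, o) = 13*p - 16*o = -16*o + 13*p)
N(-17, s(6, T(-2)))**2 = (-(-64)*(-2) + 13*(-17))**2 = (-16*8 - 221)**2 = (-128 - 221)**2 = (-349)**2 = 121801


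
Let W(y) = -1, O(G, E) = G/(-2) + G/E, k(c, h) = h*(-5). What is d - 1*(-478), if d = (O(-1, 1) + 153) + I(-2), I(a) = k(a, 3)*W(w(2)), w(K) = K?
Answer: 1291/2 ≈ 645.50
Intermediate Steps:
k(c, h) = -5*h
O(G, E) = -G/2 + G/E (O(G, E) = G*(-½) + G/E = -G/2 + G/E)
I(a) = 15 (I(a) = -5*3*(-1) = -15*(-1) = 15)
d = 335/2 (d = ((-½*(-1) - 1/1) + 153) + 15 = ((½ - 1*1) + 153) + 15 = ((½ - 1) + 153) + 15 = (-½ + 153) + 15 = 305/2 + 15 = 335/2 ≈ 167.50)
d - 1*(-478) = 335/2 - 1*(-478) = 335/2 + 478 = 1291/2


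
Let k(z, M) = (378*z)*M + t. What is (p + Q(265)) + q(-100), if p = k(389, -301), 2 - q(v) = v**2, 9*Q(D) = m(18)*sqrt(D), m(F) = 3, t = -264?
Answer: -44269904 + sqrt(265)/3 ≈ -4.4270e+7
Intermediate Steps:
Q(D) = sqrt(D)/3 (Q(D) = (3*sqrt(D))/9 = sqrt(D)/3)
k(z, M) = -264 + 378*M*z (k(z, M) = (378*z)*M - 264 = 378*M*z - 264 = -264 + 378*M*z)
q(v) = 2 - v**2
p = -44259906 (p = -264 + 378*(-301)*389 = -264 - 44259642 = -44259906)
(p + Q(265)) + q(-100) = (-44259906 + sqrt(265)/3) + (2 - 1*(-100)**2) = (-44259906 + sqrt(265)/3) + (2 - 1*10000) = (-44259906 + sqrt(265)/3) + (2 - 10000) = (-44259906 + sqrt(265)/3) - 9998 = -44269904 + sqrt(265)/3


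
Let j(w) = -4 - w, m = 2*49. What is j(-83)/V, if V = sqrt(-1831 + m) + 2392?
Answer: 188968/5723397 - 79*I*sqrt(1733)/5723397 ≈ 0.033017 - 0.00057461*I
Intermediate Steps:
m = 98
V = 2392 + I*sqrt(1733) (V = sqrt(-1831 + 98) + 2392 = sqrt(-1733) + 2392 = I*sqrt(1733) + 2392 = 2392 + I*sqrt(1733) ≈ 2392.0 + 41.629*I)
j(-83)/V = (-4 - 1*(-83))/(2392 + I*sqrt(1733)) = (-4 + 83)/(2392 + I*sqrt(1733)) = 79/(2392 + I*sqrt(1733))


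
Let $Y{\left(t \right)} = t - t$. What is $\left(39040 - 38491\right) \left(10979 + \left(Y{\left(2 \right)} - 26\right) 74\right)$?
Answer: $4971195$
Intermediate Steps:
$Y{\left(t \right)} = 0$
$\left(39040 - 38491\right) \left(10979 + \left(Y{\left(2 \right)} - 26\right) 74\right) = \left(39040 - 38491\right) \left(10979 + \left(0 - 26\right) 74\right) = 549 \left(10979 - 1924\right) = 549 \cdot 9055 = 4971195$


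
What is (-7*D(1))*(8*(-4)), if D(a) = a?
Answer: 224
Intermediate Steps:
(-7*D(1))*(8*(-4)) = (-7*1)*(8*(-4)) = -7*(-32) = 224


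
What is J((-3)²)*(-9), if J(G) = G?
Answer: -81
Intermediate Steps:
J((-3)²)*(-9) = (-3)²*(-9) = 9*(-9) = -81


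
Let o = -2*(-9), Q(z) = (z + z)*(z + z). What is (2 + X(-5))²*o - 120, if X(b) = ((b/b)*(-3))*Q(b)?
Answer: 1598352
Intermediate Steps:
Q(z) = 4*z² (Q(z) = (2*z)*(2*z) = 4*z²)
X(b) = -12*b² (X(b) = ((b/b)*(-3))*(4*b²) = (1*(-3))*(4*b²) = -12*b²)
o = 18
(2 + X(-5))²*o - 120 = (2 - 12*(-5)²)²*18 - 120 = (2 - 12*25)²*18 - 120 = (2 - 300)²*18 - 120 = (-298)²*18 - 120 = 88804*18 - 120 = 1598472 - 120 = 1598352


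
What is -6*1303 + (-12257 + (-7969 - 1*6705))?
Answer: -34749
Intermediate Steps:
-6*1303 + (-12257 + (-7969 - 1*6705)) = -7818 + (-12257 + (-7969 - 6705)) = -7818 + (-12257 - 14674) = -7818 - 26931 = -34749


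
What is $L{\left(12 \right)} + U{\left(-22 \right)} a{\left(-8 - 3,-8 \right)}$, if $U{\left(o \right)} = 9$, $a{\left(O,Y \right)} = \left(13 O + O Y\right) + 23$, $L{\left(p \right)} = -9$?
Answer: $-297$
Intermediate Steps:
$a{\left(O,Y \right)} = 23 + 13 O + O Y$
$L{\left(12 \right)} + U{\left(-22 \right)} a{\left(-8 - 3,-8 \right)} = -9 + 9 \left(23 + 13 \left(-8 - 3\right) + \left(-8 - 3\right) \left(-8\right)\right) = -9 + 9 \left(23 + 13 \left(-11\right) - -88\right) = -9 + 9 \left(23 - 143 + 88\right) = -9 + 9 \left(-32\right) = -9 - 288 = -297$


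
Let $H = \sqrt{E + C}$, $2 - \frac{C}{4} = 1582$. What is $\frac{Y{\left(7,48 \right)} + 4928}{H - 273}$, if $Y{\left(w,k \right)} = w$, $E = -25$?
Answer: $- \frac{149695}{8986} - \frac{1645 i \sqrt{705}}{8986} \approx -16.659 - 4.8606 i$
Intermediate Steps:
$C = -6320$ ($C = 8 - 6328 = -6320$)
$H = 3 i \sqrt{705}$ ($H = \sqrt{-25 - 6320} = \sqrt{-6345} = 3 i \sqrt{705} \approx 79.656 i$)
$\frac{Y{\left(7,48 \right)} + 4928}{H - 273} = \frac{7 + 4928}{3 i \sqrt{705} - 273} = \frac{4935}{-273 + 3 i \sqrt{705}}$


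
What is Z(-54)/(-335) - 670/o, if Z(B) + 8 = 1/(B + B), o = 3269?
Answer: -4282583/23654484 ≈ -0.18105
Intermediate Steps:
Z(B) = -8 + 1/(2*B) (Z(B) = -8 + 1/(B + B) = -8 + 1/(2*B))
Z(-54)/(-335) - 670/o = (-8 + (1/2)/(-54))/(-335) - 670/3269 = (-8 + (1/2)*(-1/54))*(-1/335) - 670*1/3269 = (-8 - 1/108)*(-1/335) - 670/3269 = -865/108*(-1/335) - 670/3269 = 173/7236 - 670/3269 = -4282583/23654484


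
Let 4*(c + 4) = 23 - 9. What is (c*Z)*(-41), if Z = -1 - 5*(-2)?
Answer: 369/2 ≈ 184.50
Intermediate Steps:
c = -1/2 (c = -4 + (23 - 9)/4 = -4 + (1/4)*14 = -4 + 7/2 = -1/2 ≈ -0.50000)
Z = 9 (Z = -1 + 10 = 9)
(c*Z)*(-41) = -1/2*9*(-41) = -9/2*(-41) = 369/2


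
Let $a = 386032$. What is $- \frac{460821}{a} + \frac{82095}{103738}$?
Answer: $- \frac{8056675929}{20023093808} \approx -0.40237$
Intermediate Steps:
$- \frac{460821}{a} + \frac{82095}{103738} = - \frac{460821}{386032} + \frac{82095}{103738} = - \frac{8056675929}{20023093808}$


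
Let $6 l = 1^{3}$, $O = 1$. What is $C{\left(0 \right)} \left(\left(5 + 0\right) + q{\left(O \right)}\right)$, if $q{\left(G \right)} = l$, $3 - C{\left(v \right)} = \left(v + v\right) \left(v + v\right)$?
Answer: $\frac{31}{2} \approx 15.5$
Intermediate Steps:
$C{\left(v \right)} = 3 - 4 v^{2}$ ($C{\left(v \right)} = 3 - \left(v + v\right) \left(v + v\right) = 3 - 2 v 2 v = 3 - 4 v^{2}$)
$l = \frac{1}{6}$ ($l = \frac{1^{3}}{6} = \frac{1}{6} \cdot 1 = \frac{1}{6} \approx 0.16667$)
$q{\left(G \right)} = \frac{1}{6}$
$C{\left(0 \right)} \left(\left(5 + 0\right) + q{\left(O \right)}\right) = \left(3 - 4 \cdot 0^{2}\right) \left(\left(5 + 0\right) + \frac{1}{6}\right) = \left(3 - 0\right) \left(5 + \frac{1}{6}\right) = \left(3 + 0\right) \frac{31}{6} = 3 \cdot \frac{31}{6} = \frac{31}{2}$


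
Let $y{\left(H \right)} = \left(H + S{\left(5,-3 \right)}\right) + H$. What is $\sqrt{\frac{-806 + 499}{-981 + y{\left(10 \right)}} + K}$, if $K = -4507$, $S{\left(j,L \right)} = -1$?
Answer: $\frac{i \sqrt{4170680774}}{962} \approx 67.132 i$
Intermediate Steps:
$y{\left(H \right)} = -1 + 2 H$ ($y{\left(H \right)} = \left(H - 1\right) + H = \left(-1 + H\right) + H = -1 + 2 H$)
$\sqrt{\frac{-806 + 499}{-981 + y{\left(10 \right)}} + K} = \sqrt{\frac{-806 + 499}{-981 + \left(-1 + 2 \cdot 10\right)} - 4507} = \sqrt{- \frac{307}{-981 + \left(-1 + 20\right)} - 4507} = \sqrt{- \frac{307}{-981 + 19} - 4507} = \sqrt{- \frac{307}{-962} - 4507} = \sqrt{\left(-307\right) \left(- \frac{1}{962}\right) - 4507} = \sqrt{\frac{307}{962} - 4507} = \sqrt{- \frac{4335427}{962}} = \frac{i \sqrt{4170680774}}{962}$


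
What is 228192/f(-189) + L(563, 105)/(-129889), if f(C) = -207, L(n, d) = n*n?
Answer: -9901747757/8962341 ≈ -1104.8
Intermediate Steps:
L(n, d) = n²
228192/f(-189) + L(563, 105)/(-129889) = 228192/(-207) + 563²/(-129889) = 228192*(-1/207) + 316969*(-1/129889) = -76064/69 - 316969/129889 = -9901747757/8962341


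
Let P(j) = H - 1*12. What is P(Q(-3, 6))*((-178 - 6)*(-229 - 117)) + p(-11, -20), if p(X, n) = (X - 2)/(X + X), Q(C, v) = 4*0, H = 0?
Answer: -16807283/22 ≈ -7.6397e+5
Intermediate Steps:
Q(C, v) = 0
P(j) = -12 (P(j) = 0 - 1*12 = 0 - 12 = -12)
p(X, n) = (-2 + X)/(2*X) (p(X, n) = (-2 + X)/((2*X)) = (-2 + X)*(1/(2*X)) = (-2 + X)/(2*X))
P(Q(-3, 6))*((-178 - 6)*(-229 - 117)) + p(-11, -20) = -12*(-178 - 6)*(-229 - 117) + (½)*(-2 - 11)/(-11) = -(-2208)*(-346) + (½)*(-1/11)*(-13) = -12*63664 + 13/22 = -763968 + 13/22 = -16807283/22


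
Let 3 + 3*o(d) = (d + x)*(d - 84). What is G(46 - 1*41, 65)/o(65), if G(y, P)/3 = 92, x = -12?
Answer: -414/505 ≈ -0.81980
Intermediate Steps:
G(y, P) = 276 (G(y, P) = 3*92 = 276)
o(d) = -1 + (-84 + d)*(-12 + d)/3 (o(d) = -1 + ((d - 12)*(d - 84))/3 = -1 + ((-12 + d)*(-84 + d))/3 = -1 + ((-84 + d)*(-12 + d))/3 = -1 + (-84 + d)*(-12 + d)/3)
G(46 - 1*41, 65)/o(65) = 276/(335 - 32*65 + (⅓)*65²) = 276/(335 - 2080 + (⅓)*4225) = 276/(335 - 2080 + 4225/3) = 276/(-1010/3) = 276*(-3/1010) = -414/505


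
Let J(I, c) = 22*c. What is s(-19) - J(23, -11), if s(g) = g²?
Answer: 603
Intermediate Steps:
s(-19) - J(23, -11) = (-19)² - 22*(-11) = 361 - 1*(-242) = 361 + 242 = 603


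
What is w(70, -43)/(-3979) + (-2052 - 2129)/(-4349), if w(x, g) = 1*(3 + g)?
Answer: 16810159/17304671 ≈ 0.97142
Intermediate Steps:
w(x, g) = 3 + g
w(70, -43)/(-3979) + (-2052 - 2129)/(-4349) = (3 - 43)/(-3979) + (-2052 - 2129)/(-4349) = -40*(-1/3979) - 4181*(-1/4349) = 40/3979 + 4181/4349 = 16810159/17304671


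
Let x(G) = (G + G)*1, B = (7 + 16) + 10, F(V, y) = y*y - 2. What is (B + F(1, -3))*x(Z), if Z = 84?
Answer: 6720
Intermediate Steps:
F(V, y) = -2 + y² (F(V, y) = y² - 2 = -2 + y²)
B = 33 (B = 23 + 10 = 33)
x(G) = 2*G (x(G) = (2*G)*1 = 2*G)
(B + F(1, -3))*x(Z) = (33 + (-2 + (-3)²))*(2*84) = (33 + (-2 + 9))*168 = (33 + 7)*168 = 40*168 = 6720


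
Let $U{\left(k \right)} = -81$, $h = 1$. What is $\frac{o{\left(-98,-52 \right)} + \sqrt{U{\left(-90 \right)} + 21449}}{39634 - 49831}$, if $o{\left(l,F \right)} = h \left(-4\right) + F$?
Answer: $\frac{56}{10197} - \frac{2 \sqrt{5342}}{10197} \approx -0.0088436$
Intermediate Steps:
$o{\left(l,F \right)} = -4 + F$ ($o{\left(l,F \right)} = 1 \left(-4\right) + F = -4 + F$)
$\frac{o{\left(-98,-52 \right)} + \sqrt{U{\left(-90 \right)} + 21449}}{39634 - 49831} = \frac{\left(-4 - 52\right) + \sqrt{-81 + 21449}}{39634 - 49831} = \frac{-56 + \sqrt{21368}}{-10197} = \left(-56 + 2 \sqrt{5342}\right) \left(- \frac{1}{10197}\right) = \frac{56}{10197} - \frac{2 \sqrt{5342}}{10197}$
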